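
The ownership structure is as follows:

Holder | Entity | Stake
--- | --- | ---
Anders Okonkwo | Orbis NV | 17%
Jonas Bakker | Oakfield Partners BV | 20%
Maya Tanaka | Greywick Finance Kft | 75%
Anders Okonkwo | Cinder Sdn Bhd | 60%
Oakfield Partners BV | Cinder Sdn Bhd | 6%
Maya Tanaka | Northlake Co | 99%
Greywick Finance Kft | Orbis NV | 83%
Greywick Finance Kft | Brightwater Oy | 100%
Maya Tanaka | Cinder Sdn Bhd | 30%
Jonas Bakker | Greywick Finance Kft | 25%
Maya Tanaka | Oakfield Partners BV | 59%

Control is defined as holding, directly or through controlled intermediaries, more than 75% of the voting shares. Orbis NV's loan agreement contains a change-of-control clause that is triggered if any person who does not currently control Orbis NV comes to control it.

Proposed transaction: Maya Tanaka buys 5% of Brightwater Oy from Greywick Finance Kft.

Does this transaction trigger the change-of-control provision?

No

The purchase adds only to Maya's holdings (Greywick's stake shrinks), so Maya is the only person who could newly come to control Orbis.
Maya holds 99% of Northlake, so Maya controls Northlake.
Neither Maya nor any entity Maya controls holds any voting interest in Orbis.
So before the transaction, Maya does not control Orbis.
After the purchase, Maya holds 5% of Brightwater directly, and Greywick's stake falls to 95%.
Maya's side now holds 5% of Brightwater, not > 75%, so Maya still does not control Brightwater.
After the transaction, neither Maya nor any entity Maya controls holds a voting interest in Orbis, so Maya still does not control it.
No new person acquires control, so the clause is not triggered.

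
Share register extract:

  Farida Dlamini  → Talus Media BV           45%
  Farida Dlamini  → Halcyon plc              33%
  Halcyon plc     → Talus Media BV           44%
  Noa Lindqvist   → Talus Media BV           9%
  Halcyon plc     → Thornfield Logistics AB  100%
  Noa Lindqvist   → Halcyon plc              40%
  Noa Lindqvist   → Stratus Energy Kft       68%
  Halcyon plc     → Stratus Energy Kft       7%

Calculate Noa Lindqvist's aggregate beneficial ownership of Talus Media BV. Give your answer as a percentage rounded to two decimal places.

26.60%

Noa reaches Talus along 2 paths.
Direct stake: 9% = 9%.
Via Halcyon: 40% × 44% = 17.6%.
Total: 9% + 17.6% = 26.6%.
Rounded: 26.60%.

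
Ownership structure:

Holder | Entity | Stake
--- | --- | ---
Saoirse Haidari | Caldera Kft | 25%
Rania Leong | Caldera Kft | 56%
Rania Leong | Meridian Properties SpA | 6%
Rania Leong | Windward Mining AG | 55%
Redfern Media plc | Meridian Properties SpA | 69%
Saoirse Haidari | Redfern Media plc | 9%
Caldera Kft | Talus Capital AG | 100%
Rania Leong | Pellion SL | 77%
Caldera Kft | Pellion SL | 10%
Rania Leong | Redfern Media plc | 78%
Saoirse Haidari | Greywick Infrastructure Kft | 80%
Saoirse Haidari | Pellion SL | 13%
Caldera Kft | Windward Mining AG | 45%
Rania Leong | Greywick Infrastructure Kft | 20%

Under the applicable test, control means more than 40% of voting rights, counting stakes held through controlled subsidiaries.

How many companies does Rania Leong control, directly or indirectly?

6

Rania holds 56% of Caldera, so Rania controls Caldera.
Rania holds 78% of Redfern, so Rania controls Redfern.
Caldera holds 100% of Talus, so Rania controls Talus.
Rania and Caldera together hold 77% + 10% = 87% of Pellion, so Rania controls Pellion.
Redfern and Rania together hold 69% + 6% = 75% of Meridian, so Rania controls Meridian.
Rania and Caldera together hold 55% + 45% = 100% of Windward, so Rania controls Windward.
No other company's threshold is met.
Rania controls 6 companies.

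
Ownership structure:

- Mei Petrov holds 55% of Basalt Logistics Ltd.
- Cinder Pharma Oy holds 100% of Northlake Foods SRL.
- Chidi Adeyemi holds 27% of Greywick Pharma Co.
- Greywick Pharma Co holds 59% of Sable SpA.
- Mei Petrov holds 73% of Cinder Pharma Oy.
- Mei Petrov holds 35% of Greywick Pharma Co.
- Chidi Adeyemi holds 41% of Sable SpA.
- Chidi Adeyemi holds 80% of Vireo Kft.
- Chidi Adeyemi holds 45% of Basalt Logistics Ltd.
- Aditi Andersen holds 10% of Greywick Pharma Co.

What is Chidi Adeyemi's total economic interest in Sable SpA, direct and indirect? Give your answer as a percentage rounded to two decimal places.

Chidi reaches Sable along 2 paths.
Via Greywick: 27% × 59% = 15.93%.
Direct stake: 41% = 41%.
Total: 15.93% + 41% = 56.93%.

56.93%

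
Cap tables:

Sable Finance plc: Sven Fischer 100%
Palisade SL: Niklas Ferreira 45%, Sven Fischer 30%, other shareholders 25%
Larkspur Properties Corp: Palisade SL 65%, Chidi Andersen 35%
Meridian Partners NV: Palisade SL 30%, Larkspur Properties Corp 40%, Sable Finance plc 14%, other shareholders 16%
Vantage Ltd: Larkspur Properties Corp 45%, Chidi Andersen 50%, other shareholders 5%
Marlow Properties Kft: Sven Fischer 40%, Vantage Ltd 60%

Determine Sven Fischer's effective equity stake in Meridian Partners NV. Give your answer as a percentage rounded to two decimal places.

30.80%

Sven reaches Meridian along 3 paths.
Via Palisade: 30% × 30% = 9%.
Via Palisade → Larkspur: 30% × 65% × 40% = 7.8%.
Via Sable: 100% × 14% = 14%.
Total: 9% + 7.8% + 14% = 30.8%.
Rounded: 30.80%.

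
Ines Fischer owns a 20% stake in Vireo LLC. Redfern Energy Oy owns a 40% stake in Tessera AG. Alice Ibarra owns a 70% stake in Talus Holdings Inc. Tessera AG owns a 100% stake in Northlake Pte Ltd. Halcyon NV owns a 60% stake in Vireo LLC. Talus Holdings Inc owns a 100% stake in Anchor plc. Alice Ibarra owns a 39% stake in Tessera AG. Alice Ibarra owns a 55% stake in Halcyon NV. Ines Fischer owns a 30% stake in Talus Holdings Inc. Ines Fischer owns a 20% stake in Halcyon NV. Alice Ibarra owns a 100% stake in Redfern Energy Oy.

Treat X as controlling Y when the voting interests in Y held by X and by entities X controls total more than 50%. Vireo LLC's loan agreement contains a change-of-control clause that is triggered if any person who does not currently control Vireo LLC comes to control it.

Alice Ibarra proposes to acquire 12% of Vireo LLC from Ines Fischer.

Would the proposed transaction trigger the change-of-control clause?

No

The purchase adds only to Alice's holdings (Ines's stake shrinks), so Alice is the only person who could newly come to control Vireo.
Alice holds 55% of Halcyon, so Alice controls Halcyon.
Halcyon holds 60% of Vireo, so Alice controls Vireo.
So Alice already controls Vireo before the transaction.
After the purchase, Alice holds 12% of Vireo directly, and Ines's stake falls to 8%.
Alice controlled Vireo already, so this is not a new person acquiring control; every other person's position is unchanged or reduced.
No new person acquires control, so the clause is not triggered.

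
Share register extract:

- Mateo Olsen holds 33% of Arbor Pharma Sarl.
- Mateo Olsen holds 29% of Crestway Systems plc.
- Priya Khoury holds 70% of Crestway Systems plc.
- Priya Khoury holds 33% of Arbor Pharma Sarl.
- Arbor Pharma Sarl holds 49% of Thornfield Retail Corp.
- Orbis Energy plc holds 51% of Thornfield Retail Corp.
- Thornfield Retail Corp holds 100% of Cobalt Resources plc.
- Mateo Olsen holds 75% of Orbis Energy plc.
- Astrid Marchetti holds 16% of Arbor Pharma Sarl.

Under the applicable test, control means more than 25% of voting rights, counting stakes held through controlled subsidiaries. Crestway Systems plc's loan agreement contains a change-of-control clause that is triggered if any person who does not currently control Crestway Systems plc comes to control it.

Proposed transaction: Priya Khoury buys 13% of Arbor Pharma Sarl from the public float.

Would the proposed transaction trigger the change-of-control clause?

The purchase changes only Priya's holdings, so Priya is the only person who could newly come to control Crestway.
Priya holds 70% of Crestway, so Priya controls Crestway.
So Priya already controls Crestway before the transaction.
After the purchase, Priya's direct stake in Arbor rises to 33% + 13% = 46%.
Priya controlled Crestway already, so this is not a new person acquiring control; every other person's position is unchanged or reduced.
No new person acquires control, so the clause is not triggered.

No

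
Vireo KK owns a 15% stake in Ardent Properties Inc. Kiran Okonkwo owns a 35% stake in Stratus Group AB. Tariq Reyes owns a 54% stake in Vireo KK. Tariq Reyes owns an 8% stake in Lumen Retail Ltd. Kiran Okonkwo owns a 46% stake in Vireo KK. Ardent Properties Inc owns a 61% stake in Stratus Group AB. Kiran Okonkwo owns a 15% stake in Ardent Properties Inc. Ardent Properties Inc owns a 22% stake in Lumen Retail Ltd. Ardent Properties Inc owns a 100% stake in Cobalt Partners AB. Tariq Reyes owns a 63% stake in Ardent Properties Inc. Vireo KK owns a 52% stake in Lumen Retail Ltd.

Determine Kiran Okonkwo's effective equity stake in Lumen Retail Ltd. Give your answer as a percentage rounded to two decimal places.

28.74%

Kiran reaches Lumen along 3 paths.
Via Vireo → Ardent: 46% × 15% × 22% = 1.518%.
Via Ardent: 15% × 22% = 3.3%.
Via Vireo: 46% × 52% = 23.92%.
Total: 1.518% + 3.3% + 23.92% = 28.738%.
Rounded: 28.74%.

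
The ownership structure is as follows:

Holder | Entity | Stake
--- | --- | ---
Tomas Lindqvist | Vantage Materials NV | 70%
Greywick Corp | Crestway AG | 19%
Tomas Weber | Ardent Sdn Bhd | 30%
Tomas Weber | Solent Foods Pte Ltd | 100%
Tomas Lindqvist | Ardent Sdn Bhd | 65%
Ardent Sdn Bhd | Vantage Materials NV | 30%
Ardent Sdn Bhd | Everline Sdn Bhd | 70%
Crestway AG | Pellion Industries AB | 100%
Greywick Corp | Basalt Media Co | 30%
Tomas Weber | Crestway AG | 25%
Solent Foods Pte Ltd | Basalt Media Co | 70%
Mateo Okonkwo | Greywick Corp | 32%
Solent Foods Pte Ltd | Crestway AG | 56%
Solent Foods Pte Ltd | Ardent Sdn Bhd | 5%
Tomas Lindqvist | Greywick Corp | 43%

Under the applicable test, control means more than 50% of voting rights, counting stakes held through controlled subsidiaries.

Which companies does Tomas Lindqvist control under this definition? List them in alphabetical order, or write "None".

Ardent Sdn Bhd, Everline Sdn Bhd, Vantage Materials NV

Tomas Lindqvist holds 65% of Ardent, so Tomas Lindqvist controls Ardent.
Ardent holds 70% of Everline, so Tomas Lindqvist controls Everline.
Ardent and Tomas Lindqvist together hold 30% + 70% = 100% of Vantage, so Tomas Lindqvist controls Vantage.
No other company's threshold is met.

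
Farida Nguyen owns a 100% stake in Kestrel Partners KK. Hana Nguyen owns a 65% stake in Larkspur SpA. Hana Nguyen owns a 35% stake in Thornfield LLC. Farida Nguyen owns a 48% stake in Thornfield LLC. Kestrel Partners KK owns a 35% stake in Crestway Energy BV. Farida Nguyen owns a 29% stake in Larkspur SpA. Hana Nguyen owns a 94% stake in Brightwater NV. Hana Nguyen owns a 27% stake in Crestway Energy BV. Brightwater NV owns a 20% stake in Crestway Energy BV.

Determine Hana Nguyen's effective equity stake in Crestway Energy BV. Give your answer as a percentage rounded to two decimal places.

Hana reaches Crestway along 2 paths.
Direct stake: 27% = 27%.
Via Brightwater: 94% × 20% = 18.8%.
Total: 27% + 18.8% = 45.8%.
Rounded: 45.80%.

45.80%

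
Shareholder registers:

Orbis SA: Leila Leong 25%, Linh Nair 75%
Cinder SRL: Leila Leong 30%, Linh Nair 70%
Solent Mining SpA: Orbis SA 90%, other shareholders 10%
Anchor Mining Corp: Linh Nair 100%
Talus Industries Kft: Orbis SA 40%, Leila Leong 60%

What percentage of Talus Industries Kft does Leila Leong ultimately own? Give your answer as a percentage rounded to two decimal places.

70.00%

Leila reaches Talus along 2 paths.
Via Orbis: 25% × 40% = 10%.
Direct stake: 60% = 60%.
Total: 10% + 60% = 70%.
Rounded: 70.00%.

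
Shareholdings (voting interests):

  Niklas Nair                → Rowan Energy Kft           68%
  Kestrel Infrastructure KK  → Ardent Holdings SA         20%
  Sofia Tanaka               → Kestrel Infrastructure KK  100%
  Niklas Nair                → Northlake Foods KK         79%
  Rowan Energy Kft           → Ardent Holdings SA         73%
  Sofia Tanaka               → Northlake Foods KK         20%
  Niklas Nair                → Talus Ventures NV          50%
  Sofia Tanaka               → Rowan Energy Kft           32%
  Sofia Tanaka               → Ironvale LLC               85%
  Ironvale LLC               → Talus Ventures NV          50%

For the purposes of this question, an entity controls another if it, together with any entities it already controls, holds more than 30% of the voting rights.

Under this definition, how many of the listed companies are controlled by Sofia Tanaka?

5

Sofia holds 85% of Ironvale, so Sofia controls Ironvale.
Sofia holds 100% of Kestrel, so Sofia controls Kestrel.
Sofia holds 32% of Rowan, so Sofia controls Rowan.
Ironvale holds 50% of Talus, so Sofia controls Talus.
Kestrel and Rowan together hold 20% + 73% = 93% of Ardent, so Sofia controls Ardent.
No other company's threshold is met.
Sofia controls 5 companies.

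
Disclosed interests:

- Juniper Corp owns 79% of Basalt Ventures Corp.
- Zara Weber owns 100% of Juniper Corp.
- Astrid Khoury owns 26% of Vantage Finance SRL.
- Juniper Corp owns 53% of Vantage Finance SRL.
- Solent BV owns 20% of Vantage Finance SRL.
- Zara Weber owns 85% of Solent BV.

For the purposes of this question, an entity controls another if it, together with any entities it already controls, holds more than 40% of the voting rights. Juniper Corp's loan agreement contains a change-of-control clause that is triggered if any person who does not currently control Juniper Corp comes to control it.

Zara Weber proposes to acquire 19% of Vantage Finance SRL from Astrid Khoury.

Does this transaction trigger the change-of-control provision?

No

The purchase adds only to Zara's holdings (Astrid's stake shrinks), so Zara is the only person who could newly come to control Juniper.
Zara holds 100% of Juniper, so Zara controls Juniper.
So Zara already controls Juniper before the transaction.
After the purchase, Zara holds 19% of Vantage directly, and Astrid's stake falls to 7%.
Zara controlled Juniper already, so this is not a new person acquiring control; every other person's position is unchanged or reduced.
No new person acquires control, so the clause is not triggered.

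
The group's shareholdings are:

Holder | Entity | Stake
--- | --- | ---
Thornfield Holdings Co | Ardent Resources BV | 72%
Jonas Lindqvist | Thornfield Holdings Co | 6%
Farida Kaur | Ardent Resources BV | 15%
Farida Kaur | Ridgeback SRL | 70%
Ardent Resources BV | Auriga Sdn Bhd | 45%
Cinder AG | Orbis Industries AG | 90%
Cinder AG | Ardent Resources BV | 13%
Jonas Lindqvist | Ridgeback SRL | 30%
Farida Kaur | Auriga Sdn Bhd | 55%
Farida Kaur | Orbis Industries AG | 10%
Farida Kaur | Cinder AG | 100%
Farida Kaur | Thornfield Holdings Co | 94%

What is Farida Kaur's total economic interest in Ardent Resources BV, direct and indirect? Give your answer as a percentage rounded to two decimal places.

95.68%

Farida reaches Ardent along 3 paths.
Via Thornfield: 94% × 72% = 67.68%.
Via Cinder: 100% × 13% = 13%.
Direct stake: 15% = 15%.
Total: 67.68% + 13% + 15% = 95.68%.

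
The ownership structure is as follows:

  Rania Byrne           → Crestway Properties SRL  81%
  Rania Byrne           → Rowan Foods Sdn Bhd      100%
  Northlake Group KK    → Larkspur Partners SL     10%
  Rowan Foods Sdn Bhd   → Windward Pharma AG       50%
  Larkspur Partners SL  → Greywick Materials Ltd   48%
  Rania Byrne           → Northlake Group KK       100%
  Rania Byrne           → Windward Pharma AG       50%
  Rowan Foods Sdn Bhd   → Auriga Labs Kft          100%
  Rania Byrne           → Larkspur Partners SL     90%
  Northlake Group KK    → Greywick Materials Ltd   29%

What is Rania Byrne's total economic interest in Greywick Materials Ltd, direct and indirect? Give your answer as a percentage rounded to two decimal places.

77.00%

Rania reaches Greywick along 3 paths.
Via Northlake → Larkspur: 100% × 10% × 48% = 4.8%.
Via Larkspur: 90% × 48% = 43.2%.
Via Northlake: 100% × 29% = 29%.
Total: 4.8% + 43.2% + 29% = 77%.
Rounded: 77.00%.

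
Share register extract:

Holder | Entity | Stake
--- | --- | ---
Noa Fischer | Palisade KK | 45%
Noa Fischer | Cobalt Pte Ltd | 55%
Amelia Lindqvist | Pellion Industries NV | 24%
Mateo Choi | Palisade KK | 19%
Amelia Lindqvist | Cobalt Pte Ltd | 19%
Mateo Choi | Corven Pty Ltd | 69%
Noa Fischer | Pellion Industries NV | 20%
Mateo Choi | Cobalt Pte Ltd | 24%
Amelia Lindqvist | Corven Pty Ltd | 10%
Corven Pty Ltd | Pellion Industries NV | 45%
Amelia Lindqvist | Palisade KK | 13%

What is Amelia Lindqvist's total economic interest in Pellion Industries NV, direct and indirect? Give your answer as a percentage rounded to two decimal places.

28.50%

Amelia reaches Pellion along 2 paths.
Via Corven: 10% × 45% = 4.5%.
Direct stake: 24% = 24%.
Total: 4.5% + 24% = 28.5%.
Rounded: 28.50%.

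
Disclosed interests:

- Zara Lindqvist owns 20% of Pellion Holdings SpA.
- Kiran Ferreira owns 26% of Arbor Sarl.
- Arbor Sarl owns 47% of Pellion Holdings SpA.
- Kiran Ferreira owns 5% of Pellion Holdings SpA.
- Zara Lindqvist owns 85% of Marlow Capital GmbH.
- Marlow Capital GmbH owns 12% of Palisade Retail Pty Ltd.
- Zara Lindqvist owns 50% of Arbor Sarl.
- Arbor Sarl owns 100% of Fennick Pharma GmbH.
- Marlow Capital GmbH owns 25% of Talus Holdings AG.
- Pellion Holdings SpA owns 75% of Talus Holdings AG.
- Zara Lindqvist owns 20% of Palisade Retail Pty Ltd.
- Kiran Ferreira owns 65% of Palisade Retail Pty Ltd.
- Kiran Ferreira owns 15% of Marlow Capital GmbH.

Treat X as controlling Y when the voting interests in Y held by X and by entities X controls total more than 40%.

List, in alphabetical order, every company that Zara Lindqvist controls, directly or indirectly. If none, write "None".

Arbor Sarl, Fennick Pharma GmbH, Marlow Capital GmbH, Pellion Holdings SpA, Talus Holdings AG

Zara holds 85% of Marlow, so Zara controls Marlow.
Zara holds 50% of Arbor, so Zara controls Arbor.
Zara and Arbor together hold 20% + 47% = 67% of Pellion, so Zara controls Pellion.
Marlow and Pellion together hold 25% + 75% = 100% of Talus, so Zara controls Talus.
Arbor holds 100% of Fennick, so Zara controls Fennick.
No other company's threshold is met.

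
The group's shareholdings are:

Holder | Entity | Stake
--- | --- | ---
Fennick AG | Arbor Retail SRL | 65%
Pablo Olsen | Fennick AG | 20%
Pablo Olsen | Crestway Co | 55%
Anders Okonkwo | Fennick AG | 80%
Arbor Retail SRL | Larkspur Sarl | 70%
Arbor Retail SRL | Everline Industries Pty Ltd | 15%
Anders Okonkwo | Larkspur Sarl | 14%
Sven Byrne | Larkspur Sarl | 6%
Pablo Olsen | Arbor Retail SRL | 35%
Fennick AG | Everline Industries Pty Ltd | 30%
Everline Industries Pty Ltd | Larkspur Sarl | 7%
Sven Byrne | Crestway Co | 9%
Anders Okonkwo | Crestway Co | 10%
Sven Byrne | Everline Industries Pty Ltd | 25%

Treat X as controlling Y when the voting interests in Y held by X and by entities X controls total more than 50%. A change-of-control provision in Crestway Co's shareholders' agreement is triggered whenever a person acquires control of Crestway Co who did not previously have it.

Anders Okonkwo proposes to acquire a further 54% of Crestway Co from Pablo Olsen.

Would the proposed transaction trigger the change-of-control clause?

The purchase adds only to Anders's holdings (Pablo's stake shrinks), so Anders is the only person who could newly come to control Crestway.
Anders holds 80% of Fennick, so Anders controls Fennick.
Fennick holds 65% of Arbor, so Anders controls Arbor.
Arbor and Anders together hold 70% + 14% = 84% of Larkspur, so Anders controls Larkspur.
In Crestway, Anders's side holds only 10%, not > 50%.
So before the transaction, Anders does not control Crestway.
After the purchase, Anders's direct stake in Crestway rises to 10% + 54% = 64%, and Pablo's stake falls to 1%.
Anders holds 64% of Crestway, so Anders controls Crestway.
Anders did not control Crestway before and does after, so the clause is triggered.

Yes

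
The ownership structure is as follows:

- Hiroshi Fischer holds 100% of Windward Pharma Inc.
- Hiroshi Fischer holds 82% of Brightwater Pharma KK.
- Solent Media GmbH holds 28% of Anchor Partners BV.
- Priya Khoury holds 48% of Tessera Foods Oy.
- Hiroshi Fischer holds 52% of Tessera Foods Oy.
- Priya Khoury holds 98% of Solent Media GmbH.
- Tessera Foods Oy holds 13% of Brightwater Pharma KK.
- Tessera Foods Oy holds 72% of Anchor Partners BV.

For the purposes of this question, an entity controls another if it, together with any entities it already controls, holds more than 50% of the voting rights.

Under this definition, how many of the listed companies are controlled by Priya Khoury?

Priya holds 98% of Solent, so Priya controls Solent.
No other company's threshold is met.
Priya controls 1 company.

1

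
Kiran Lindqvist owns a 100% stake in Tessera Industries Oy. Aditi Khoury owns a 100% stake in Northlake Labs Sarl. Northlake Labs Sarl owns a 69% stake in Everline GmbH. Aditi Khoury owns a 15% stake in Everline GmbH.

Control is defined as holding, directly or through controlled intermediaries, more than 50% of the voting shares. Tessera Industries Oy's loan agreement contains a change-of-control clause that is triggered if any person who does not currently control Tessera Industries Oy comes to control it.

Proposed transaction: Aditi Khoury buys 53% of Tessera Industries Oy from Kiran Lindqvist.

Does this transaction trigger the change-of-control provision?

The purchase adds only to Aditi's holdings (Kiran's stake shrinks), so Aditi is the only person who could newly come to control Tessera.
Aditi holds 100% of Northlake, so Aditi controls Northlake.
Northlake and Aditi together hold 69% + 15% = 84% of Everline, so Aditi controls Everline.
Neither Aditi nor any entity Aditi controls holds any voting interest in Tessera.
So before the transaction, Aditi does not control Tessera.
After the purchase, Aditi holds 53% of Tessera directly, and Kiran's stake falls to 47%.
Aditi holds 53% of Tessera, so Aditi controls Tessera.
Aditi did not control Tessera before and does after, so the clause is triggered.

Yes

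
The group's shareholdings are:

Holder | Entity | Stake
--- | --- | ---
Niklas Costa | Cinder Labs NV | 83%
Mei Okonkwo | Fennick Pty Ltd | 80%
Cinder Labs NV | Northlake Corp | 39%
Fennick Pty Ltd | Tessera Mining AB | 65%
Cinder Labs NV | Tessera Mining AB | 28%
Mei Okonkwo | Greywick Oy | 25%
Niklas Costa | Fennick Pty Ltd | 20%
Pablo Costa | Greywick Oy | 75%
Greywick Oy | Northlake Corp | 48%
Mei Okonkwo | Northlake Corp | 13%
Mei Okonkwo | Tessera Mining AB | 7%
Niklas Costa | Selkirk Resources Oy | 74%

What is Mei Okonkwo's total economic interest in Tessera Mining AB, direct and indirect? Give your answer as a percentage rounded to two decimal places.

59.00%

Mei reaches Tessera along 2 paths.
Via Fennick: 80% × 65% = 52%.
Direct stake: 7% = 7%.
Total: 52% + 7% = 59%.
Rounded: 59.00%.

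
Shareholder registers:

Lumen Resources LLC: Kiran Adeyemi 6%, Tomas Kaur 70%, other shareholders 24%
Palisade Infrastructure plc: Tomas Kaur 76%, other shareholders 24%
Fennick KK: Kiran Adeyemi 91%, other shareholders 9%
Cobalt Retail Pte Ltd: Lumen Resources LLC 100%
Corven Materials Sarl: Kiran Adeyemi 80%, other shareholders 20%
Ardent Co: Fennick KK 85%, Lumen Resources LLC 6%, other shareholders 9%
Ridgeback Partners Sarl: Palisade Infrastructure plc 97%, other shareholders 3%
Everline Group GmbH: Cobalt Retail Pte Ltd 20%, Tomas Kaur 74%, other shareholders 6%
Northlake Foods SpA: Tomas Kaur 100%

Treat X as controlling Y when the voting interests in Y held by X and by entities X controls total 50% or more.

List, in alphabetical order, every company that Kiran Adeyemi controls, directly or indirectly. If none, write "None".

Ardent Co, Corven Materials Sarl, Fennick KK

Kiran holds 91% of Fennick, so Kiran controls Fennick.
Kiran holds 80% of Corven, so Kiran controls Corven.
Fennick holds 85% of Ardent, so Kiran controls Ardent.
No other company's threshold is met.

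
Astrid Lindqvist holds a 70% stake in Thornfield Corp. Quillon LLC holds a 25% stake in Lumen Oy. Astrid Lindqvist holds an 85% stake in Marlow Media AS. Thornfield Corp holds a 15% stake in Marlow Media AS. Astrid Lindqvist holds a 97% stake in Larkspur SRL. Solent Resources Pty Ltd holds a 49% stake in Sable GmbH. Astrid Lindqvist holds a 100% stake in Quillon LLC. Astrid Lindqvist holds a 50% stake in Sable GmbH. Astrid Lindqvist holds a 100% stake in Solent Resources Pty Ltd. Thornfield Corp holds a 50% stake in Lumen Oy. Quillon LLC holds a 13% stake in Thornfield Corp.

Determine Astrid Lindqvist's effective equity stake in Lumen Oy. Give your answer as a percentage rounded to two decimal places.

66.50%

Astrid reaches Lumen along 3 paths.
Via Quillon: 100% × 25% = 25%.
Via Quillon → Thornfield: 100% × 13% × 50% = 6.5%.
Via Thornfield: 70% × 50% = 35%.
Total: 25% + 6.5% + 35% = 66.5%.
Rounded: 66.50%.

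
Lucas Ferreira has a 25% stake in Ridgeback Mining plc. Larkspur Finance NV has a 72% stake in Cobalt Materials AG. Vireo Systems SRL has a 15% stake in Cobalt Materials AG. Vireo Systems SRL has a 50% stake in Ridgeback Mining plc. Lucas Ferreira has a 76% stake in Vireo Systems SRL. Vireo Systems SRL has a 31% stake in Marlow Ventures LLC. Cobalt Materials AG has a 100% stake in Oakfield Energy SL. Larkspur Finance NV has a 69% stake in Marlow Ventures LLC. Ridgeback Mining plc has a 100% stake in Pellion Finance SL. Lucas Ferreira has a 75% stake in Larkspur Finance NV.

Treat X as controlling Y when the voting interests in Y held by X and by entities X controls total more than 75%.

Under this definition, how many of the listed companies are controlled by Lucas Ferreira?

1

Lucas holds 76% of Vireo, so Lucas controls Vireo.
No other company's threshold is met.
Lucas controls 1 company.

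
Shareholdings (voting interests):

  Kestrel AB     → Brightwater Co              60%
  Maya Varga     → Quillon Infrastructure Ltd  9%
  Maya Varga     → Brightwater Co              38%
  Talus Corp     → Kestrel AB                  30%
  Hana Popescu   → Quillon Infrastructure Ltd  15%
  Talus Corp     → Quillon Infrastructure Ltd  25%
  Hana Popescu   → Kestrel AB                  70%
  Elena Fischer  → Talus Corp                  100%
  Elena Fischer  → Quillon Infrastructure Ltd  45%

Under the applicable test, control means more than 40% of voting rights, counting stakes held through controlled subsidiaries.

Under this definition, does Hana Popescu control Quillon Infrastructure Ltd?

Hana holds 70% of Kestrel, so Hana controls Kestrel.
Kestrel holds 60% of Brightwater, so Hana controls Brightwater.
In Quillon, Hana's side holds only 15%, not > 40%.
So Hana does not control Quillon.

No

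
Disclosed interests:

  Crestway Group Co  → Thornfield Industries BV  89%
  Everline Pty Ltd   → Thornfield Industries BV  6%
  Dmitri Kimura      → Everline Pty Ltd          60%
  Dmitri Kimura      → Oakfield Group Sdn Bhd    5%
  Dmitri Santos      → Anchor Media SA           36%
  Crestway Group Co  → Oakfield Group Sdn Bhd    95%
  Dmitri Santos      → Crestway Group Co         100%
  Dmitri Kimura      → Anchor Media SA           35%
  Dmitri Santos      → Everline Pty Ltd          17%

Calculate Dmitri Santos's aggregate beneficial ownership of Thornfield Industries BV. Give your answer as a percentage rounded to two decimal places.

90.02%

Dmitri Santos reaches Thornfield along 2 paths.
Via Crestway: 100% × 89% = 89%.
Via Everline: 17% × 6% = 1.02%.
Total: 89% + 1.02% = 90.02%.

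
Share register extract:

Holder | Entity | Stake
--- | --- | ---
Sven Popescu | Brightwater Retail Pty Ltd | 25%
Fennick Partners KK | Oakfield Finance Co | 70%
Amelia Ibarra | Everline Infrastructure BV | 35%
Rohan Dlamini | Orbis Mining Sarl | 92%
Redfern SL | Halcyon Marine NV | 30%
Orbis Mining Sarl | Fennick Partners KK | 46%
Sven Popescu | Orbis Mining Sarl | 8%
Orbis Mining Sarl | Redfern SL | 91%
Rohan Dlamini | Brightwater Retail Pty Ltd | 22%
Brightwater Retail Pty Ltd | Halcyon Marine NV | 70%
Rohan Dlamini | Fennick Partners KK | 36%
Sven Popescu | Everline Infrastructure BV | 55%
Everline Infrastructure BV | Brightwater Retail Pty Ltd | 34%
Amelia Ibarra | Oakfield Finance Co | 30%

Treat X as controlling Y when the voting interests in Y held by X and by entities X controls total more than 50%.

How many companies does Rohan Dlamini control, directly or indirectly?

Rohan holds 92% of Orbis, so Rohan controls Orbis.
Orbis and Rohan together hold 46% + 36% = 82% of Fennick, so Rohan controls Fennick.
Orbis holds 91% of Redfern, so Rohan controls Redfern.
Fennick holds 70% of Oakfield, so Rohan controls Oakfield.
No other company's threshold is met.
Rohan controls 4 companies.

4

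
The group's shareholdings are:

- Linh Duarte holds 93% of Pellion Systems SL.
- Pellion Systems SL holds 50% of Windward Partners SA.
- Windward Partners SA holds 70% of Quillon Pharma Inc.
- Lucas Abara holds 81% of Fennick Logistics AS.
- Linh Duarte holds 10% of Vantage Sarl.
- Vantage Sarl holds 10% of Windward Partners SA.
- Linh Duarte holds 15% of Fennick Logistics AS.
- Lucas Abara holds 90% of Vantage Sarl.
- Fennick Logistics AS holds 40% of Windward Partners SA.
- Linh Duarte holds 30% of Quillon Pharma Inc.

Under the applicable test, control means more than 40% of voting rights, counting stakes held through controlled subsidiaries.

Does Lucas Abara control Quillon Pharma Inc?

Yes

Lucas holds 90% of Vantage, so Lucas controls Vantage.
Lucas holds 81% of Fennick, so Lucas controls Fennick.
Vantage and Fennick together hold 10% + 40% = 50% of Windward, so Lucas controls Windward.
Windward holds 70% of Quillon, so Lucas controls Quillon.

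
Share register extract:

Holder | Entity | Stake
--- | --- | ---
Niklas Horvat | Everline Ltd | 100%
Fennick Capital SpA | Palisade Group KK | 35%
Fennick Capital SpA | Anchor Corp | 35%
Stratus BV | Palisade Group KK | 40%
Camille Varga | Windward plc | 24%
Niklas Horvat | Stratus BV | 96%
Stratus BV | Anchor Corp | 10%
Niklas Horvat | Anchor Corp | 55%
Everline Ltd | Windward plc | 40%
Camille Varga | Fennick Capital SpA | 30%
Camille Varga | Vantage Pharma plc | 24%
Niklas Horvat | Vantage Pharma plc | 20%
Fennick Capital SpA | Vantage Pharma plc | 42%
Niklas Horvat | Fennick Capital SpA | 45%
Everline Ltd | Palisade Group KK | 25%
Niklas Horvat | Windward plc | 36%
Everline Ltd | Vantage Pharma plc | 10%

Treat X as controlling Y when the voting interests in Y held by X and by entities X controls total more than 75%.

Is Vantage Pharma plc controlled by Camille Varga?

No

Camille's largest direct stake is 30% in Fennick, which does not meet the threshold, so Camille controls no company.
In Vantage, Camille's side holds only 24%, not > 75%.
So Camille does not control Vantage.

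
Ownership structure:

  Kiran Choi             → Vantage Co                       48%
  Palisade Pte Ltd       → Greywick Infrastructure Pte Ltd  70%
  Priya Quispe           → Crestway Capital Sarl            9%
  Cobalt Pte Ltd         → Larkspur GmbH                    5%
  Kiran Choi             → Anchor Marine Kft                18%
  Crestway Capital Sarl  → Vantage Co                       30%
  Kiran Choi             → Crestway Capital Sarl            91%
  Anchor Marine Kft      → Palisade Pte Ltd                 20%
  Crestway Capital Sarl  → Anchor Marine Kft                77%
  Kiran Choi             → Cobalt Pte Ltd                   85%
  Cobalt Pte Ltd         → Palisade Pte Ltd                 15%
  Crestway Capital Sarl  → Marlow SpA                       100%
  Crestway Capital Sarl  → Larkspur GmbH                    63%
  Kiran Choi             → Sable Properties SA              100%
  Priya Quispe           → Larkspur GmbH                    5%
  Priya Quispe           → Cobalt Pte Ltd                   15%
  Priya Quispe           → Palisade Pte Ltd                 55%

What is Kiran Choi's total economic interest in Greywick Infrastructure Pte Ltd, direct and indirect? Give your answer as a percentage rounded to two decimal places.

21.25%

Kiran reaches Greywick along 3 paths.
Via Cobalt → Palisade: 85% × 15% × 70% = 8.925%.
Via Anchor → Palisade: 18% × 20% × 70% = 2.52%.
Via Crestway → Anchor → Palisade: 91% × 77% × 20% × 70% = 9.8098%.
Total: 8.925% + 2.52% + 9.8098% = 21.2548%.
Rounded: 21.25%.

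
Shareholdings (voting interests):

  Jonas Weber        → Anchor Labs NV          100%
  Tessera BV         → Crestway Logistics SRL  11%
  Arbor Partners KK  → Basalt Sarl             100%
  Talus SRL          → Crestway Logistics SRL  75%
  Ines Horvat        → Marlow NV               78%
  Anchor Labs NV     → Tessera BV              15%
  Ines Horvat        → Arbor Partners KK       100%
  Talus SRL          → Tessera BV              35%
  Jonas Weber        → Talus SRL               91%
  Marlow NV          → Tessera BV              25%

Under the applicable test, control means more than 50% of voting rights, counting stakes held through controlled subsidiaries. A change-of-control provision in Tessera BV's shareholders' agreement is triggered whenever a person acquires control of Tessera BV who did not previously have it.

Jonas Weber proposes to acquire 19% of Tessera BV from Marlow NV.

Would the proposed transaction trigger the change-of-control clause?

Yes

The purchase adds only to Jonas's holdings (Marlow's stake shrinks), so Jonas is the only person who could newly come to control Tessera.
Jonas holds 91% of Talus, so Jonas controls Talus.
Jonas holds 100% of Anchor, so Jonas controls Anchor.
Talus holds 75% of Crestway, so Jonas controls Crestway.
In Tessera, Jonas's side holds only 15% + 35% = 50%, not > 50%.
So before the transaction, Jonas does not control Tessera.
After the purchase, Jonas holds 19% of Tessera directly, and Marlow's stake falls to 6%.
Anchor and Talus and Jonas together hold 15% + 35% + 19% = 69% of Tessera, so Jonas controls Tessera.
Jonas did not control Tessera before and does after, so the clause is triggered.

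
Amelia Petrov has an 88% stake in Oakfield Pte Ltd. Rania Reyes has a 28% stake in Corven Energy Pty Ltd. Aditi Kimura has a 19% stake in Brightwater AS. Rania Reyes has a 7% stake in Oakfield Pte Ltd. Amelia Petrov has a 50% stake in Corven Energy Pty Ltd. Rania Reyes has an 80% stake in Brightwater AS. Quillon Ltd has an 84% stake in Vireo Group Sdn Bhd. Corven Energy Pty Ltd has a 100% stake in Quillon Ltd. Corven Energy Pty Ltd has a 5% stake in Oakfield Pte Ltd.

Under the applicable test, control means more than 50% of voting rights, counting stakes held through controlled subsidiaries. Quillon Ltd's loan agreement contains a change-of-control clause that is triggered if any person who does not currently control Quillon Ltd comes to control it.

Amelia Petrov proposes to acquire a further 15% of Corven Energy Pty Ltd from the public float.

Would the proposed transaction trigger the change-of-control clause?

Yes

The purchase changes only Amelia's holdings, so Amelia is the only person who could newly come to control Quillon.
Amelia holds 88% of Oakfield, so Amelia controls Oakfield.
Neither Amelia nor any entity Amelia controls holds any voting interest in Quillon.
So before the transaction, Amelia does not control Quillon.
After the purchase, Amelia's direct stake in Corven rises to 50% + 15% = 65%.
Amelia holds 65% of Corven, so Amelia controls Corven.
Corven holds 100% of Quillon, so Amelia controls Quillon.
Amelia did not control Quillon before and does after, so the clause is triggered.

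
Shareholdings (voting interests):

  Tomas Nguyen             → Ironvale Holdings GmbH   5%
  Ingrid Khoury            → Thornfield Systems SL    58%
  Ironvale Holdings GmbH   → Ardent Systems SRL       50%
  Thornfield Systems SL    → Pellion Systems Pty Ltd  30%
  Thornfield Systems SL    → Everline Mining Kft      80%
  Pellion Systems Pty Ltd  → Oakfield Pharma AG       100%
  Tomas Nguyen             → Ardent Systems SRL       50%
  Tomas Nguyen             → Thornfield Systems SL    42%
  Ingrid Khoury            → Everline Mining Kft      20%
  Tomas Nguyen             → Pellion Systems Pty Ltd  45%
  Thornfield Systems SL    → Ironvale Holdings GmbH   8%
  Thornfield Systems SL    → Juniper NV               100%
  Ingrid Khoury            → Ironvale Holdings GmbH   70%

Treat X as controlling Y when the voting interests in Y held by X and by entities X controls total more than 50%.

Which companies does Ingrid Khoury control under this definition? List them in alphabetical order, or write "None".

Everline Mining Kft, Ironvale Holdings GmbH, Juniper NV, Thornfield Systems SL

Ingrid holds 58% of Thornfield, so Ingrid controls Thornfield.
Thornfield and Ingrid together hold 8% + 70% = 78% of Ironvale, so Ingrid controls Ironvale.
Thornfield and Ingrid together hold 80% + 20% = 100% of Everline, so Ingrid controls Everline.
Thornfield holds 100% of Juniper, so Ingrid controls Juniper.
No other company's threshold is met.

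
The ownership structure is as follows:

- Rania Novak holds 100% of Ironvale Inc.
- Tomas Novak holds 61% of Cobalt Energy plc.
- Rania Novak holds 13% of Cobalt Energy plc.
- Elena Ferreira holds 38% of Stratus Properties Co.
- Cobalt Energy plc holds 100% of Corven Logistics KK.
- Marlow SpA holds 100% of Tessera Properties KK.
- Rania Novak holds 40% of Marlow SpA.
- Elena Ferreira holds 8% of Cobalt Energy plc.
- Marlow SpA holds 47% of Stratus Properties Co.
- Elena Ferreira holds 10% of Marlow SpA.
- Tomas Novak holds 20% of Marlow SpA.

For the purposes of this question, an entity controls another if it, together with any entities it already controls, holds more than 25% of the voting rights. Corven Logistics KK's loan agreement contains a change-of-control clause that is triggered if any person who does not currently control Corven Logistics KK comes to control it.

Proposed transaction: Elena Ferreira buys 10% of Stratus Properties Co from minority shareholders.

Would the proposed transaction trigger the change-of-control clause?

No

The purchase changes only Elena's holdings, so Elena is the only person who could newly come to control Corven.
Elena holds 38% of Stratus, so Elena controls Stratus.
Neither Elena nor any entity Elena controls holds any voting interest in Corven.
So before the transaction, Elena does not control Corven.
After the purchase, Elena's direct stake in Stratus rises to 38% + 10% = 48%.
Elena holds 48% of Stratus, so Elena controls Stratus.
After the transaction, neither Elena nor any entity Elena controls holds a voting interest in Corven, so Elena still does not control it.
No new person acquires control, so the clause is not triggered.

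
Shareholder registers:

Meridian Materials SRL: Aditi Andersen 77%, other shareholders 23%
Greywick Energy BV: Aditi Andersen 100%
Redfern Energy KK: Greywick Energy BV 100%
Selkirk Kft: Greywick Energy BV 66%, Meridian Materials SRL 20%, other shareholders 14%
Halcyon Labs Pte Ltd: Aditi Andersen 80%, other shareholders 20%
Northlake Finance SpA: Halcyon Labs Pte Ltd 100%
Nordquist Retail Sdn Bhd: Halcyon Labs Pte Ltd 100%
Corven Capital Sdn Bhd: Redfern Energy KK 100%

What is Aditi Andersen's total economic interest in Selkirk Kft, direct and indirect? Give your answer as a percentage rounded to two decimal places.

Aditi reaches Selkirk along 2 paths.
Via Greywick: 100% × 66% = 66%.
Via Meridian: 77% × 20% = 15.4%.
Total: 66% + 15.4% = 81.4%.
Rounded: 81.40%.

81.40%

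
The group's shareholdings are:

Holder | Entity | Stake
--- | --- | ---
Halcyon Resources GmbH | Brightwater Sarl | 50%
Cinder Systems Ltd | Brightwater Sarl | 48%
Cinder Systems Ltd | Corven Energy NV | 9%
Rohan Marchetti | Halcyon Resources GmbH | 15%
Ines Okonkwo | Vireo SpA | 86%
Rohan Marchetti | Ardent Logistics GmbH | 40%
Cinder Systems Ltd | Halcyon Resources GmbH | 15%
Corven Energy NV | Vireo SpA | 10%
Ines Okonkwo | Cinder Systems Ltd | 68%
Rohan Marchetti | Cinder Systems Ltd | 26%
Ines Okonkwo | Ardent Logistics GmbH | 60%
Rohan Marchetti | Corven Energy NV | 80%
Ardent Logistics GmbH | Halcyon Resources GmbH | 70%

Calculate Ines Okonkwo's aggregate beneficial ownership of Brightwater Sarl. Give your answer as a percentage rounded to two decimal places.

Ines reaches Brightwater along 3 paths.
Via Cinder: 68% × 48% = 32.64%.
Via Ardent → Halcyon: 60% × 70% × 50% = 21%.
Via Cinder → Halcyon: 68% × 15% × 50% = 5.1%.
Total: 32.64% + 21% + 5.1% = 58.74%.

58.74%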